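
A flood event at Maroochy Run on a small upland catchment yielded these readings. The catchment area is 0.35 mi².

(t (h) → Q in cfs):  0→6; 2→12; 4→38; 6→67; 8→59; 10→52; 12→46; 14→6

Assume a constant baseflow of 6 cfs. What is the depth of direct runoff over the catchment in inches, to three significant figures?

d ≈ 2.11 in

Direct runoff: 0.0, 6.0, 32.0, 61.0, 53.0, 46.0, 40.0, 0.0 cfs; ΣQ_DR = 238.0 cfs.
V = ΣQ_DR · Δt = 238.0 × 7200 s = 1.714 × 10^6 ft³.
Over A = 0.35 mi², depth = V / A = 2.11 in.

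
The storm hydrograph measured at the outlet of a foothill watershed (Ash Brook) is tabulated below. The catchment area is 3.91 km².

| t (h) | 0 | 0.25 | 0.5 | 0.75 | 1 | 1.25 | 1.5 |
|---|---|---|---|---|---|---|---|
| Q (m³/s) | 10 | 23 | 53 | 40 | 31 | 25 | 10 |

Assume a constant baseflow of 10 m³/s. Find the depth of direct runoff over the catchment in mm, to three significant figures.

Direct runoff: 0.0, 13.0, 43.0, 30.0, 21.0, 15.0, 0.0 m³/s; ΣQ_DR = 122.0 m³/s.
V = ΣQ_DR · Δt = 122.0 × 900 s = 1.098 × 10^5 m³.
Over A = 3.91 km², depth = V / A = 28.1 mm.

d ≈ 28.1 mm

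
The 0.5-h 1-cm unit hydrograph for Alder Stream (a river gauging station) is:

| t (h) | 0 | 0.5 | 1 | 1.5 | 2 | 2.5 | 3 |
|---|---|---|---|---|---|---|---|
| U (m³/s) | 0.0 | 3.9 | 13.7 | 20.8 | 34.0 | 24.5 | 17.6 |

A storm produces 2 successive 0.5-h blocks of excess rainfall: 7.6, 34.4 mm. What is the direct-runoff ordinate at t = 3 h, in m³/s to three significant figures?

Q ≈ 97.7 m³/s

By discrete convolution, Q_j = Σ (P_i / 10 mm) · U_{j−i}.
At t = 3 h (j=6): Q = (7.6/10)·17.6 + (34.4/10)·24.5 = 97.7 m³/s.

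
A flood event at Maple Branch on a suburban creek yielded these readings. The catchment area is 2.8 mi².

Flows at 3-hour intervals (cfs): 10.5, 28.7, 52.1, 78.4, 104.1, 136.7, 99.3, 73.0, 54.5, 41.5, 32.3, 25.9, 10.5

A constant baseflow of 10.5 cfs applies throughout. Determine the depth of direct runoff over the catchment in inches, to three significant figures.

Direct runoff: 0.0, 18.2, 41.6, 67.9, 93.6, 126.2, 88.8, 62.5, 44.0, 31.0, 21.8, 15.4, 0.0 cfs; ΣQ_DR = 611.0 cfs.
V = ΣQ_DR · Δt = 611.0 × 10800 s = 6.599 × 10^6 ft³.
Over A = 2.8 mi², depth = V / A = 1.01 in.

d ≈ 1.01 in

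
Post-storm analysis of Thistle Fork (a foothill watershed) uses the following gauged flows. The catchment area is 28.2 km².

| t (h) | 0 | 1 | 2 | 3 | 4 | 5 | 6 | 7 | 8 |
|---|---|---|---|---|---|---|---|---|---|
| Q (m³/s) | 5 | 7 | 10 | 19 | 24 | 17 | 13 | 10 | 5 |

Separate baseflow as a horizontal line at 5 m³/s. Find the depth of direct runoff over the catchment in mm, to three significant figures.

Direct runoff: 0.0, 2.0, 5.0, 14.0, 19.0, 12.0, 8.0, 5.0, 0.0 m³/s; ΣQ_DR = 65.00 m³/s.
V = ΣQ_DR · Δt = 65.00 × 3600 s = 2.340 × 10^5 m³.
Over A = 28.2 km², depth = V / A = 8.30 mm.

d ≈ 8.30 mm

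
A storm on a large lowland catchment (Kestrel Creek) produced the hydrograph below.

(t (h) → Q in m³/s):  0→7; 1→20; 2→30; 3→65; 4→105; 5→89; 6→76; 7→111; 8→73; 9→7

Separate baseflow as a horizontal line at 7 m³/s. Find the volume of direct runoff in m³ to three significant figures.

Direct-runoff ordinates (Q − Q_b): 0.0, 13.0, 23.0, 58.0, 98.0, 82.0, 69.0, 104.0, 66.0, 0.0 m³/s.
ΣQ_DR = 513.0 m³/s.
With Δt = 1 h = 3600 s, V = ΣQ_DR · Δt = 513.0 × 3600 = 1.85 × 10^6 m³.

V ≈ 1.85 × 10^6 m³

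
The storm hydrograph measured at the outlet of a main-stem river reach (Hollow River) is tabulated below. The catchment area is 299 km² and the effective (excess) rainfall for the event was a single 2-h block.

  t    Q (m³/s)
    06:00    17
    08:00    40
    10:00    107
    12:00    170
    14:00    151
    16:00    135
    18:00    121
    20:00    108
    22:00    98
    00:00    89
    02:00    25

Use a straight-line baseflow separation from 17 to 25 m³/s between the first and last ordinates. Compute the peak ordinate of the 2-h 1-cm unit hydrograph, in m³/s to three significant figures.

U_p ≈ 75.4 m³/s

Direct runoff: 0.00, 22.20, 88.40, 150.60, 130.80, 114.00, 99.20, 85.40, 74.60, 64.80, 0.00 m³/s; ΣQ_DR = 830.0 m³/s, peak = 150.60 m³/s.
Runoff depth d = ΣQ_DR·Δt / A = 830.0 × 7200 / (299 km²) = 19.99 mm.
The 1-cm UH is the DRH scaled by (10 mm)/d, so U_p = 150.60 × 10/19.99 = 75.4 m³/s.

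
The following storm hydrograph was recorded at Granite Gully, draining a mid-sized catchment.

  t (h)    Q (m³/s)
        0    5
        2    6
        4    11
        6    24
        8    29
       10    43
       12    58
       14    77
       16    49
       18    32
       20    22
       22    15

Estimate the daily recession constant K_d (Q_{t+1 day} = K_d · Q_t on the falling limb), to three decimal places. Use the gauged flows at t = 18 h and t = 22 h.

K_d ≈ 0.011

Between t = 18 h and t = 22 h the flow falls from 32 to 15 m³/s over 2×2 h = 4 h.
Per-interval ratio K = (15/32)^(1/2) = 0.6847; K_d = K^(24/2) = 0.011.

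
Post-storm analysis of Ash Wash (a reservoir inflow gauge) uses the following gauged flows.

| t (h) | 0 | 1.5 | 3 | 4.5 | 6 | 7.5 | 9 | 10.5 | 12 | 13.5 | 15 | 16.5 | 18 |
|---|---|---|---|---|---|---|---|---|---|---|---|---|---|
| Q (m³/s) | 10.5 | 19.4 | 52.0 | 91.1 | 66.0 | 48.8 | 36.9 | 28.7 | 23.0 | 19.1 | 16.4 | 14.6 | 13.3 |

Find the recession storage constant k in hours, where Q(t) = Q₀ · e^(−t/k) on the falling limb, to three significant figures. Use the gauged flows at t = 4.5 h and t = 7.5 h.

k ≈ 4.81 h

On the falling limb, Q drops from 91.1 to 48.8 m³/s between t = 4.5 h and t = 7.5 h (Δt = 3 h).
k = −Δt / ln(Q₂/Q₁) = −3 / ln(48.8/91.1) = 4.81 h.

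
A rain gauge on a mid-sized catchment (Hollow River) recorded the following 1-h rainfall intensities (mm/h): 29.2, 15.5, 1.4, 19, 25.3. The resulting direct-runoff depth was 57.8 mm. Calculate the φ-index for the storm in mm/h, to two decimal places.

φ ≈ 7.80 mm/h

Only the 4 blocks with intensity above φ contribute runoff: 29.2, 15.5, 19, 25.3 mm/h.
Σ(I−φ)·Δt = d  ⇒  (29.2+15.5+19+25.3 − 4φ)·1 = 57.8
φ = (89.00 − 57.8/1) / 4 = 7.80 mm/h.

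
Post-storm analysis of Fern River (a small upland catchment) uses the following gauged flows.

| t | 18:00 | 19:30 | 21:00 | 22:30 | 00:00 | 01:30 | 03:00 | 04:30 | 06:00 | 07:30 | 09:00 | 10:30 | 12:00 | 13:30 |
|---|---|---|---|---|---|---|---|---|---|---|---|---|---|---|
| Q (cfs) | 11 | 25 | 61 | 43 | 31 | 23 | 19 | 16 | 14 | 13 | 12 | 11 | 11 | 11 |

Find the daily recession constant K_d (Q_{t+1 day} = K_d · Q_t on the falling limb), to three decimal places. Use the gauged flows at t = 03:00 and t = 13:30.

K_d ≈ 0.287

Between t = 03:00 and t = 13:30 the flow falls from 19 to 11 cfs over 7×1.5 h = 10.5 h.
Per-interval ratio K = (11/19)^(1/7) = 0.9249; K_d = K^(24/1.5) = 0.287.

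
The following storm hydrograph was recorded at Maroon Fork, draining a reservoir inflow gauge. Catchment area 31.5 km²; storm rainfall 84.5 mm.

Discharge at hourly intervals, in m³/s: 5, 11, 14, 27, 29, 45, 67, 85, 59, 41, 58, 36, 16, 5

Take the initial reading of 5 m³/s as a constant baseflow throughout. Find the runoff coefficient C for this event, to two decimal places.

C ≈ 0.58

ΣQ_DR = 428.0 m³/s; V = ΣQ_DR·Δt = 1.541 × 10^6 m³.
Runoff depth d = V / A = 48.91 mm.
C = d / P = 48.91 / 84.5 = 0.58.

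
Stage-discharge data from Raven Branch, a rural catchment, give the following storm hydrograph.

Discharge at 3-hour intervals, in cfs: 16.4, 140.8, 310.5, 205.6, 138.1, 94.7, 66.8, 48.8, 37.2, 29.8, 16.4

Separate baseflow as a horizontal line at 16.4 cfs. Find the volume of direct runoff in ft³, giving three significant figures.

Direct-runoff ordinates (Q − Q_b): 0.0, 124.4, 294.1, 189.2, 121.7, 78.3, 50.4, 32.4, 20.8, 13.4, 0.0 cfs.
ΣQ_DR = 924.7 cfs.
With Δt = 3 h = 10800 s, V = ΣQ_DR · Δt = 924.7 × 10800 = 9.99 × 10^6 ft³.

V ≈ 9.99 × 10^6 ft³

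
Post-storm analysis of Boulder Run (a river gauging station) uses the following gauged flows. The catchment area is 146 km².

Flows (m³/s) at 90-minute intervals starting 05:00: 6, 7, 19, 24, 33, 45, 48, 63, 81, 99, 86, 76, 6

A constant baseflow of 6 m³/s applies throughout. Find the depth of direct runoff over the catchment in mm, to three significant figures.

Direct runoff: 0.0, 1.0, 13.0, 18.0, 27.0, 39.0, 42.0, 57.0, 75.0, 93.0, 80.0, 70.0, 0.0 m³/s; ΣQ_DR = 515.0 m³/s.
V = ΣQ_DR · Δt = 515.0 × 5400 s = 2.781 × 10^6 m³.
Over A = 146 km², depth = V / A = 19.0 mm.

d ≈ 19.0 mm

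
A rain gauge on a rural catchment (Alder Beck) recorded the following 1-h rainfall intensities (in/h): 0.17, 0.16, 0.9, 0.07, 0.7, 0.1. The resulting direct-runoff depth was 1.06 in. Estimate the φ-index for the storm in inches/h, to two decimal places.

φ ≈ 0.27 in/h

Only the 2 blocks with intensity above φ contribute runoff: 0.9, 0.7 in/h.
Σ(I−φ)·Δt = d  ⇒  (0.9+0.7 − 2φ)·1 = 1.06
φ = (1.600 − 1.06/1) / 2 = 0.27 in/h.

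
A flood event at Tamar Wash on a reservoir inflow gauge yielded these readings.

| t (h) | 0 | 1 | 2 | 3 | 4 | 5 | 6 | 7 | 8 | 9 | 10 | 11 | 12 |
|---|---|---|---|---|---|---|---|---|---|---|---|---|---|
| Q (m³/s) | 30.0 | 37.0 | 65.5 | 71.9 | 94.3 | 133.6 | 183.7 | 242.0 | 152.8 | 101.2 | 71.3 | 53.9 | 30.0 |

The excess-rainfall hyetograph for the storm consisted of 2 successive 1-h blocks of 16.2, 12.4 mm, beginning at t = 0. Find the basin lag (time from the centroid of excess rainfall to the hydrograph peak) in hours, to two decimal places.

t_L ≈ 6.07 h

Centroid of excess rainfall: t_c = Σ P_i·t̄_i / ΣP_i = 0.9336 h (block centres at 0.5, 1.5 h).
Hydrograph peak occurs at t = 7 h, so basin lag t_L = 7 − 0.9336 = 6.07 h.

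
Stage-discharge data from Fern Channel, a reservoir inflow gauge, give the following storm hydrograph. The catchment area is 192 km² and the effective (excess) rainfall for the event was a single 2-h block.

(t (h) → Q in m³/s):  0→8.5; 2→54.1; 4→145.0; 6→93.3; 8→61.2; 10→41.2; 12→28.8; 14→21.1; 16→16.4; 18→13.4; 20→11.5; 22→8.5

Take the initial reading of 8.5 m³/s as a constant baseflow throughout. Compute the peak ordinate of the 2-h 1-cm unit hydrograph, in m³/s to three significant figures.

Direct runoff: 0.0, 45.6, 136.5, 84.8, 52.7, 32.7, 20.3, 12.6, 7.9, 4.9, 3.0, 0.0 m³/s; ΣQ_DR = 401.0 m³/s, peak = 136.5 m³/s.
Runoff depth d = ΣQ_DR·Δt / A = 401.0 × 7200 / (192 km²) = 15.04 mm.
The 1-cm UH is the DRH scaled by (10 mm)/d, so U_p = 136.5 × 10/15.04 = 90.8 m³/s.

U_p ≈ 90.8 m³/s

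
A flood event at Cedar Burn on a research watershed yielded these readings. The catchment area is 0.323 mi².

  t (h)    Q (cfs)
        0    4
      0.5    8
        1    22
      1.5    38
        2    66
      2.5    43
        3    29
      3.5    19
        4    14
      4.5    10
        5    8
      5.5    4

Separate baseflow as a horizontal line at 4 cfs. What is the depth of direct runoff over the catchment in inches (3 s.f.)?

Direct runoff: 0.0, 4.0, 18.0, 34.0, 62.0, 39.0, 25.0, 15.0, 10.0, 6.0, 4.0, 0.0 cfs; ΣQ_DR = 217.0 cfs.
V = ΣQ_DR · Δt = 217.0 × 1800 s = 3.906 × 10^5 ft³.
Over A = 0.323 mi², depth = V / A = 0.521 in.

d ≈ 0.521 in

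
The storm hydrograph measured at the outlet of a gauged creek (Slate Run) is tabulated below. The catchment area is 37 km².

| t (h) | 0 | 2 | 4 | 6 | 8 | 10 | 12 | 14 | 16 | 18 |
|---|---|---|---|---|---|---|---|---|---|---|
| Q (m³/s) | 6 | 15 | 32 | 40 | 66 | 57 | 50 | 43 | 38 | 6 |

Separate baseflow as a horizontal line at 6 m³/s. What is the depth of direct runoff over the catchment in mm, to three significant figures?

Direct runoff: 0.0, 9.0, 26.0, 34.0, 60.0, 51.0, 44.0, 37.0, 32.0, 0.0 m³/s; ΣQ_DR = 293.0 m³/s.
V = ΣQ_DR · Δt = 293.0 × 7200 s = 2.110 × 10^6 m³.
Over A = 37 km², depth = V / A = 57.0 mm.

d ≈ 57.0 mm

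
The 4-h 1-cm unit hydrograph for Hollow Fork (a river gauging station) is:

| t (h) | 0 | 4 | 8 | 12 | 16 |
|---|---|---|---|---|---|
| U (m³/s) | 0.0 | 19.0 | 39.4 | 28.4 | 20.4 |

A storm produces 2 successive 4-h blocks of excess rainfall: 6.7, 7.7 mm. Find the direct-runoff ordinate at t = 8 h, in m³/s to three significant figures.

By discrete convolution, Q_j = Σ (P_i / 10 mm) · U_{j−i}.
At t = 8 h (j=2): Q = (6.7/10)·39.4 + (7.7/10)·19.0 = 41.0 m³/s.

Q ≈ 41.0 m³/s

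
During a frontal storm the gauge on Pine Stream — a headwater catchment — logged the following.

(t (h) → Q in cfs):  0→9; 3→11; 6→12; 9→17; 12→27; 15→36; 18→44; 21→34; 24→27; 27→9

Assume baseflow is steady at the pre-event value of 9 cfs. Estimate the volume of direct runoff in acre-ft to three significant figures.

V ≈ 33.7 acre-ft

Direct-runoff ordinates (Q − Q_b): 0.0, 2.0, 3.0, 8.0, 18.0, 27.0, 35.0, 25.0, 18.0, 0.0 cfs.
ΣQ_DR = 136.0 cfs.
With Δt = 3 h = 10800 s, V = ΣQ_DR · Δt = 136.0 × 10800 = 1.47 × 10^6 ft³ = 33.7 acre-ft.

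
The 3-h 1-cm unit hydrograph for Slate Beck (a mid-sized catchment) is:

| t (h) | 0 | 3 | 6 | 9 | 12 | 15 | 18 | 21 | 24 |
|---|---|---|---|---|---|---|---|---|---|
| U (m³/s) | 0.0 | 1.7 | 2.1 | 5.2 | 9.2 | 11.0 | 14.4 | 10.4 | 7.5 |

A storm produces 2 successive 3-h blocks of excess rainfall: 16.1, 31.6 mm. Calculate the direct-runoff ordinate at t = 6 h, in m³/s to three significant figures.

By discrete convolution, Q_j = Σ (P_i / 10 mm) · U_{j−i}.
At t = 6 h (j=2): Q = (16.1/10)·2.1 + (31.6/10)·1.7 = 8.75 m³/s.

Q ≈ 8.75 m³/s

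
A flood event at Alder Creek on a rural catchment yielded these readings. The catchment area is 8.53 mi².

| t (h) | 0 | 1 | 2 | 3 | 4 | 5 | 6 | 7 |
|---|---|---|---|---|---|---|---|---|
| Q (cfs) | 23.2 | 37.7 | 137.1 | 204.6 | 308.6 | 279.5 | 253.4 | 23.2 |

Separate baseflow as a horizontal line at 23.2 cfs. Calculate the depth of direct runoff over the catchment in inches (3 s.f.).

Direct runoff: 0.0, 14.5, 113.9, 181.4, 285.4, 256.3, 230.2, 0.0 cfs; ΣQ_DR = 1082 cfs.
V = ΣQ_DR · Δt = 1082 × 3600 s = 3.894 × 10^6 ft³.
Over A = 8.53 mi², depth = V / A = 0.197 in.

d ≈ 0.197 in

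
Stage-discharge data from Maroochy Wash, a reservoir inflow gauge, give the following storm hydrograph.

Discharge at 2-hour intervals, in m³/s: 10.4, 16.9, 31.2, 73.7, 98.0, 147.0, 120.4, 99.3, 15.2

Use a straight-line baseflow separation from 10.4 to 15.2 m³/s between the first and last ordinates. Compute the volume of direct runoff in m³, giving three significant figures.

V ≈ 3.58 × 10^6 m³

Direct-runoff ordinates (Q − Q_b): 0.00, 5.90, 19.60, 61.50, 85.20, 133.60, 106.40, 84.70, 0.00 m³/s.
ΣQ_DR = 496.9 m³/s.
With Δt = 2 h = 7200 s, V = ΣQ_DR · Δt = 496.9 × 7200 = 3.58 × 10^6 m³.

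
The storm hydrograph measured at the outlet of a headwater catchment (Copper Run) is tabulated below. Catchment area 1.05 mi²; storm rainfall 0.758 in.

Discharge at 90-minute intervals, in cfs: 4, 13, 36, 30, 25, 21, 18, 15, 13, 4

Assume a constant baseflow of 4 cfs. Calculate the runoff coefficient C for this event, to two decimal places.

C ≈ 0.41

ΣQ_DR = 139.0 cfs; V = ΣQ_DR·Δt = 7.506 × 10^5 ft³.
Runoff depth d = V / A = 0.3077 in.
C = d / P = 0.3077 / 0.758 = 0.41.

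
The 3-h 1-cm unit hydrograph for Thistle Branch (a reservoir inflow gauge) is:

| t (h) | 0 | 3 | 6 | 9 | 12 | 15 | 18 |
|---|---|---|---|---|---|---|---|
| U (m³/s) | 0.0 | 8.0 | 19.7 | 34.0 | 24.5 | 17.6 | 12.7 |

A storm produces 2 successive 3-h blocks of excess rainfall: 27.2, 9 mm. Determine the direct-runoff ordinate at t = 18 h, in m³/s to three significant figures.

By discrete convolution, Q_j = Σ (P_i / 10 mm) · U_{j−i}.
At t = 18 h (j=6): Q = (27.2/10)·12.7 + (9/10)·17.6 = 50.4 m³/s.

Q ≈ 50.4 m³/s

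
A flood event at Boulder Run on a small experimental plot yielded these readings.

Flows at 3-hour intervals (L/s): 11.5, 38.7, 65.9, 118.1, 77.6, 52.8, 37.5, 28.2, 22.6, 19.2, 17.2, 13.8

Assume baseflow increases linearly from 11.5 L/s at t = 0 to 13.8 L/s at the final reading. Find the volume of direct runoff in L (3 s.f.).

V ≈ 3.79 × 10^6 L

Direct-runoff ordinates (Q − Q_b): 0.00, 26.99, 53.98, 105.97, 65.26, 40.25, 24.75, 15.24, 9.43, 5.82, 3.61, 0.00 L/s.
ΣQ_DR = 351.3 L/s.
With Δt = 3 h = 10800 s, V = ΣQ_DR · Δt = 351.3 × 10800 = 3.79 × 10^6 L.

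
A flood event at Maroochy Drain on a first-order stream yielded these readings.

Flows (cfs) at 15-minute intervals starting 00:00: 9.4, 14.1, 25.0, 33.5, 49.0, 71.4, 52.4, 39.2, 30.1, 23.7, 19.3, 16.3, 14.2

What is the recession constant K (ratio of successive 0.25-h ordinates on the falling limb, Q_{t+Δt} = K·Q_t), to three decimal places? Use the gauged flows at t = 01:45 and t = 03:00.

Using the recession-limb readings at t = 01:45 and t = 03:00: Q falls from 39.2 to 14.2 cfs over 5 intervals.
K = (Q₂/Q₁)^(1/5) = (14.2/39.2)^(1/5) = 0.816.

K ≈ 0.816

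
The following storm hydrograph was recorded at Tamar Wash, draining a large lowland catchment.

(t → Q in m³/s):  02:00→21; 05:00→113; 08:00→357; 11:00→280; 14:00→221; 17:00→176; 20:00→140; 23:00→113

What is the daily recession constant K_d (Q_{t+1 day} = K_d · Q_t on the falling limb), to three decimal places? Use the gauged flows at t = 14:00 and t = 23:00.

Between t = 14:00 and t = 23:00 the flow falls from 221 to 113 m³/s over 3×3 h = 9 h.
Per-interval ratio K = (113/221)^(1/3) = 0.7996; K_d = K^(24/3) = 0.167.

K_d ≈ 0.167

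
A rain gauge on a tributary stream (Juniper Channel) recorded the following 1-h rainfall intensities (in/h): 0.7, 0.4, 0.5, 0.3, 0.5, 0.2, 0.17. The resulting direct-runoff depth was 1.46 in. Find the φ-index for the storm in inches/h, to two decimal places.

Only the 6 blocks with intensity above φ contribute runoff: 0.7, 0.4, 0.5, 0.3, 0.5, 0.2 in/h.
Σ(I−φ)·Δt = d  ⇒  (0.7+0.4+0.5+0.3+0.5+0.2 − 6φ)·1 = 1.46
φ = (2.600 − 1.46/1) / 6 = 0.19 in/h.

φ ≈ 0.19 in/h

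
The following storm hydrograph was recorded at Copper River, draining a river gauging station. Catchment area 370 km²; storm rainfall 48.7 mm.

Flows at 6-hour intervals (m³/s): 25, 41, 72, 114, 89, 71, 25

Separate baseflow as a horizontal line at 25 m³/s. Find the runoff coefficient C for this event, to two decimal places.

ΣQ_DR = 262.0 m³/s; V = ΣQ_DR·Δt = 5.659 × 10^6 m³.
Runoff depth d = V / A = 15.30 mm.
C = d / P = 15.30 / 48.7 = 0.31.

C ≈ 0.31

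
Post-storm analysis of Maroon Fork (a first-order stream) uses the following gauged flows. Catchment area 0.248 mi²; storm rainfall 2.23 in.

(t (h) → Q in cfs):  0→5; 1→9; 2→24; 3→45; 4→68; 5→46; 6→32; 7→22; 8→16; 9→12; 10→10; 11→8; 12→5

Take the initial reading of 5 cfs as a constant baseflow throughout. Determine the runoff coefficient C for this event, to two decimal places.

ΣQ_DR = 237.0 cfs; V = ΣQ_DR·Δt = 8.532 × 10^5 ft³.
Runoff depth d = V / A = 1.481 in.
C = d / P = 1.481 / 2.23 = 0.66.

C ≈ 0.66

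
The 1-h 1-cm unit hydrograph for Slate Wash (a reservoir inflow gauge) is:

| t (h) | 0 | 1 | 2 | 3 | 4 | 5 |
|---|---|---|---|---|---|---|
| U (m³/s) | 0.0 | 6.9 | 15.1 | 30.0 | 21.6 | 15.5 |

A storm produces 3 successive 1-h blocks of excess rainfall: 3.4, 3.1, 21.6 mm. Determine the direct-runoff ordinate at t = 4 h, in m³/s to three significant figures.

By discrete convolution, Q_j = Σ (P_i / 10 mm) · U_{j−i}.
At t = 4 h (j=4): Q = (3.4/10)·21.6 + (3.1/10)·30.0 + (21.6/10)·15.1 = 49.3 m³/s.

Q ≈ 49.3 m³/s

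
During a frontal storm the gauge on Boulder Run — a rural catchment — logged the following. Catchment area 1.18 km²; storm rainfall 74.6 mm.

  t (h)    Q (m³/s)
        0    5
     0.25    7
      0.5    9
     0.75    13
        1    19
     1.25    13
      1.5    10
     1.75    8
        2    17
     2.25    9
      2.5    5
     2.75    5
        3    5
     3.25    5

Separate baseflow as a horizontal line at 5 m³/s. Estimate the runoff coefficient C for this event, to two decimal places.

C ≈ 0.61

ΣQ_DR = 60.00 m³/s; V = ΣQ_DR·Δt = 54000 m³.
Runoff depth d = V / A = 45.76 mm.
C = d / P = 45.76 / 74.6 = 0.61.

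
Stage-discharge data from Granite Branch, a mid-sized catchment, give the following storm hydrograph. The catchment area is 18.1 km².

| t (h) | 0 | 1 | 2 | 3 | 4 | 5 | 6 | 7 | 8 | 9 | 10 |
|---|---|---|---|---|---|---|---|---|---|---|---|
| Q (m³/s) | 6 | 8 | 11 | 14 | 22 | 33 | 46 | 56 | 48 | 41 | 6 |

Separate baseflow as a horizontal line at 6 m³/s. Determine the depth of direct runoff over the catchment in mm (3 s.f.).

Direct runoff: 0.0, 2.0, 5.0, 8.0, 16.0, 27.0, 40.0, 50.0, 42.0, 35.0, 0.0 m³/s; ΣQ_DR = 225.0 m³/s.
V = ΣQ_DR · Δt = 225.0 × 3600 s = 8.100 × 10^5 m³.
Over A = 18.1 km², depth = V / A = 44.8 mm.

d ≈ 44.8 mm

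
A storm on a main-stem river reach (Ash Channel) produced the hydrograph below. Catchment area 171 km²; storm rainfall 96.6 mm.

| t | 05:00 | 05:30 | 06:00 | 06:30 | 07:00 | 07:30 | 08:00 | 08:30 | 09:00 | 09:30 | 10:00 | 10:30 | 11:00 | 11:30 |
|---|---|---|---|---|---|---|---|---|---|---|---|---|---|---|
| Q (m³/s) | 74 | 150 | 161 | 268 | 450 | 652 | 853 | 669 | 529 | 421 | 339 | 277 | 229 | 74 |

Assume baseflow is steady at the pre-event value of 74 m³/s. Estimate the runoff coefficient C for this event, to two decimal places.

ΣQ_DR = 4110 m³/s; V = ΣQ_DR·Δt = 7.398 × 10^6 m³.
Runoff depth d = V / A = 43.26 mm.
C = d / P = 43.26 / 96.6 = 0.45.

C ≈ 0.45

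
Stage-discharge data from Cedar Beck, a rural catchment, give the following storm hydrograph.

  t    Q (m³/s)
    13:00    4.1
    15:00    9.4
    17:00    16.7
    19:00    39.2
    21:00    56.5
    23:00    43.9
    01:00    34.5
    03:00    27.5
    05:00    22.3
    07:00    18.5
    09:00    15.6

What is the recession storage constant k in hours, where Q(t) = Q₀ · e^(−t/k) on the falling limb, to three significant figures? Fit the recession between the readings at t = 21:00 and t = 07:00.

k ≈ 8.96 h

On the falling limb, Q drops from 56.5 to 18.5 m³/s between t = 21:00 and t = 07:00 (Δt = 10 h).
k = −Δt / ln(Q₂/Q₁) = −10 / ln(18.5/56.5) = 8.96 h.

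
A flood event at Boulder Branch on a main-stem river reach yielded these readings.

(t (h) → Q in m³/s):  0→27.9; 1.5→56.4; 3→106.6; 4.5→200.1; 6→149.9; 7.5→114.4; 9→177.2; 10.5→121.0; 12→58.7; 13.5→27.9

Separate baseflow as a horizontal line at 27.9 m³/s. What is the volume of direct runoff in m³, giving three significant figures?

Direct-runoff ordinates (Q − Q_b): 0.0, 28.5, 78.7, 172.2, 122.0, 86.5, 149.3, 93.1, 30.8, 0.0 m³/s.
ΣQ_DR = 761.1 m³/s.
With Δt = 1.5 h = 5400 s, V = ΣQ_DR · Δt = 761.1 × 5400 = 4.11 × 10^6 m³.

V ≈ 4.11 × 10^6 m³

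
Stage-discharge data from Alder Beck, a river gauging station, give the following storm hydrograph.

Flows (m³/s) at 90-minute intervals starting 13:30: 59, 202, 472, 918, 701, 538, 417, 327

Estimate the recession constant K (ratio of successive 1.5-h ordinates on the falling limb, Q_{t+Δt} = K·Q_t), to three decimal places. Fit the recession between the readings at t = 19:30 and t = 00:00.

Using the recession-limb readings at t = 19:30 and t = 00:00: Q falls from 701 to 327 m³/s over 3 intervals.
K = (Q₂/Q₁)^(1/3) = (327/701)^(1/3) = 0.776.

K ≈ 0.776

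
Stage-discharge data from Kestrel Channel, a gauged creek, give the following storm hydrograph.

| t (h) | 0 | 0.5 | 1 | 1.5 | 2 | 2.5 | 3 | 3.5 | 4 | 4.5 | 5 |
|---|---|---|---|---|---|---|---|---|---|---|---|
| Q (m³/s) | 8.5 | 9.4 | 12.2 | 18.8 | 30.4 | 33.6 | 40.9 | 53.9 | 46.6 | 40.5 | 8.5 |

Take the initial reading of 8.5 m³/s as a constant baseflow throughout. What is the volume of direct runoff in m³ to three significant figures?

Direct-runoff ordinates (Q − Q_b): 0.0, 0.9, 3.7, 10.3, 21.9, 25.1, 32.4, 45.4, 38.1, 32.0, 0.0 m³/s.
ΣQ_DR = 209.8 m³/s.
With Δt = 0.5 h = 1800 s, V = ΣQ_DR · Δt = 209.8 × 1800 = 3.78 × 10^5 m³.

V ≈ 3.78 × 10^5 m³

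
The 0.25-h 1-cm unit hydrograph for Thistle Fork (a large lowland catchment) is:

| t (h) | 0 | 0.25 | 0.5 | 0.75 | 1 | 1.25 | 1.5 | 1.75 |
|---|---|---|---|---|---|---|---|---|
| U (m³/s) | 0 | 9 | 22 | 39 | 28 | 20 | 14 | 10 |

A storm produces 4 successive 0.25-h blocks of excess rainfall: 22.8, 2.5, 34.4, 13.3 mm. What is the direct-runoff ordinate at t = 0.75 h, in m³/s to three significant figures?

By discrete convolution, Q_j = Σ (P_i / 10 mm) · U_{j−i}.
At t = 0.75 h (j=3): Q = (22.8/10)·39 + (2.5/10)·22 + (34.4/10)·9 + (13.3/10)·0 = 125 m³/s.

Q ≈ 125 m³/s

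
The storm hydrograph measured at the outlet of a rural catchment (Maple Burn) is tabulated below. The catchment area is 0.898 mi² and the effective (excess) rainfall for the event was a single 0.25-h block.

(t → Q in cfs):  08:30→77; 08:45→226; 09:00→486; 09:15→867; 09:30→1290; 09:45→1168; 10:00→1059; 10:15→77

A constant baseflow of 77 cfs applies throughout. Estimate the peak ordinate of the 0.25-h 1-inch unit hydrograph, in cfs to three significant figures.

U_p ≈ 607 cfs

Direct runoff: 0.0, 149.0, 409.0, 790.0, 1213.0, 1091.0, 982.0, 0.0 cfs; ΣQ_DR = 4634 cfs, peak = 1213.0 cfs.
Runoff depth d = ΣQ_DR·Δt / A = 4634 × 900 / (0.898 mi²) = 1.999 in.
The 1-inch UH is the DRH scaled by (1 in)/d, so U_p = 1213.0 × 1/1.999 = 607 cfs.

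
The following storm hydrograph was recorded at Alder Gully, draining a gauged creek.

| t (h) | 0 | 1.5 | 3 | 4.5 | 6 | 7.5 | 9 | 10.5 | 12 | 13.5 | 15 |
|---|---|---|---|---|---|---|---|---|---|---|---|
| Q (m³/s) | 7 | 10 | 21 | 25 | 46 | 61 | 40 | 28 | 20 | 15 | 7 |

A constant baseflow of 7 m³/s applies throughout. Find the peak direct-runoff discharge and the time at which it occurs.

Subtracting baseflow gives direct-runoff ordinates: 0.0, 3.0, 14.0, 18.0, 39.0, 54.0, 33.0, 21.0, 13.0, 8.0, 0.0 m³/s.
The maximum is 54.0 m³/s, occurring at the reading for t = 7.5 h.

Q_p = 54.0 m³/s at t = 7.5 h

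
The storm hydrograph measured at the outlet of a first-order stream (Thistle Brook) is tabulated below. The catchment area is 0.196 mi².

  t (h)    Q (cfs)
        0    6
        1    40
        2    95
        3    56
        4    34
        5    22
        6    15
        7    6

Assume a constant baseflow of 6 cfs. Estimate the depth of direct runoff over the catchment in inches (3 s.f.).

Direct runoff: 0.0, 34.0, 89.0, 50.0, 28.0, 16.0, 9.0, 0.0 cfs; ΣQ_DR = 226.0 cfs.
V = ΣQ_DR · Δt = 226.0 × 3600 s = 8.136 × 10^5 ft³.
Over A = 0.196 mi², depth = V / A = 1.79 in.

d ≈ 1.79 in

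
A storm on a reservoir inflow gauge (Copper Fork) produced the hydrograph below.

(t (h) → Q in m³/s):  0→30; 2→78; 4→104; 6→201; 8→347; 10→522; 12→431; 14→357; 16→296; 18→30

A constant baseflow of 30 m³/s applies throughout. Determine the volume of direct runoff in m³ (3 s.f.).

Direct-runoff ordinates (Q − Q_b): 0.0, 48.0, 74.0, 171.0, 317.0, 492.0, 401.0, 327.0, 266.0, 0.0 m³/s.
ΣQ_DR = 2096 m³/s.
With Δt = 2 h = 7200 s, V = ΣQ_DR · Δt = 2096 × 7200 = 1.51 × 10^7 m³.

V ≈ 1.51 × 10^7 m³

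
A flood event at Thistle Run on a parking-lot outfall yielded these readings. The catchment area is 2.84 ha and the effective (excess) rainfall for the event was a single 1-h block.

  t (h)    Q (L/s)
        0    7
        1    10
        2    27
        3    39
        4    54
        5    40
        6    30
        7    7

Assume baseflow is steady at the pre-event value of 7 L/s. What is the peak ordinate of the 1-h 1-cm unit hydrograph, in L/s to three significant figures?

U_p ≈ 23.5 L/s

Direct runoff: 0.0, 3.0, 20.0, 32.0, 47.0, 33.0, 23.0, 0.0 L/s; ΣQ_DR = 158.0 L/s, peak = 47.0 L/s.
Runoff depth d = ΣQ_DR·Δt / A = 158.0 × 3600 / (2.84 ha) = 20.03 mm.
The 1-cm UH is the DRH scaled by (10 mm)/d, so U_p = 47.0 × 10/20.03 = 23.5 L/s.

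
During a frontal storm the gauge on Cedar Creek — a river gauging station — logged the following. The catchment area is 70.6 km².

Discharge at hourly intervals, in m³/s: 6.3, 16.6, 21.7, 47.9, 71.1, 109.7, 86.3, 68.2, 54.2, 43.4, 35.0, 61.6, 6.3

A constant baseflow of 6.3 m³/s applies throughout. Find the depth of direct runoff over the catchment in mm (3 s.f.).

Direct runoff: 0.0, 10.3, 15.4, 41.6, 64.8, 103.4, 80.0, 61.9, 47.9, 37.1, 28.7, 55.3, 0.0 m³/s; ΣQ_DR = 546.4 m³/s.
V = ΣQ_DR · Δt = 546.4 × 3600 s = 1.967 × 10^6 m³.
Over A = 70.6 km², depth = V / A = 27.9 mm.

d ≈ 27.9 mm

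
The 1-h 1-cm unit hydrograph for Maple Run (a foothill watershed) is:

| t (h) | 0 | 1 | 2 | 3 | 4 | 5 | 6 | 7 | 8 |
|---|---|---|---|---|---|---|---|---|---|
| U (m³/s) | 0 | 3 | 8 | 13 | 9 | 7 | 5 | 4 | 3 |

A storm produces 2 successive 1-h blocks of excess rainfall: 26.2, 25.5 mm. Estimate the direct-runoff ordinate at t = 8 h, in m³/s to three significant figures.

By discrete convolution, Q_j = Σ (P_i / 10 mm) · U_{j−i}.
At t = 8 h (j=8): Q = (26.2/10)·3 + (25.5/10)·4 = 18.1 m³/s.

Q ≈ 18.1 m³/s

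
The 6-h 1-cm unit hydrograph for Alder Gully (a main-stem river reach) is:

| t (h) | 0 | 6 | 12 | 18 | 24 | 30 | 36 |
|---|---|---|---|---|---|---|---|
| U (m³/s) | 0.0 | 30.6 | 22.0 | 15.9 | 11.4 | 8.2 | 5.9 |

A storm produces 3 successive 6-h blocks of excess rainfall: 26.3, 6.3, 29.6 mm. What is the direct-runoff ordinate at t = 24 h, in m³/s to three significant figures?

Q ≈ 105 m³/s

By discrete convolution, Q_j = Σ (P_i / 10 mm) · U_{j−i}.
At t = 24 h (j=4): Q = (26.3/10)·11.4 + (6.3/10)·15.9 + (29.6/10)·22.0 = 105 m³/s.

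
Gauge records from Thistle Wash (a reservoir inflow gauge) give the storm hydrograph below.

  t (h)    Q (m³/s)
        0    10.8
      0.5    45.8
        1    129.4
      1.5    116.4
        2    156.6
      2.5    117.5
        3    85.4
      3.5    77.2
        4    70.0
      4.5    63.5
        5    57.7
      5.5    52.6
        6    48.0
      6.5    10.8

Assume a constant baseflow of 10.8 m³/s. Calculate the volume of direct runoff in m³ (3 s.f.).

V ≈ 1.60 × 10^6 m³

Direct-runoff ordinates (Q − Q_b): 0.0, 35.0, 118.6, 105.6, 145.8, 106.7, 74.6, 66.4, 59.2, 52.7, 46.9, 41.8, 37.2, 0.0 m³/s.
ΣQ_DR = 890.5 m³/s.
With Δt = 0.5 h = 1800 s, V = ΣQ_DR · Δt = 890.5 × 1800 = 1.60 × 10^6 m³.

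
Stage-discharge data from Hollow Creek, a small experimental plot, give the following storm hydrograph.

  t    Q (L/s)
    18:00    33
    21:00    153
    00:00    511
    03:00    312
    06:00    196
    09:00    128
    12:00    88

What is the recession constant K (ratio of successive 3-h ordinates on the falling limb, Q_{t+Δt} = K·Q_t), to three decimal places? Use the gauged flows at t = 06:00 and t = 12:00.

K ≈ 0.670

Using the recession-limb readings at t = 06:00 and t = 12:00: Q falls from 196 to 88 L/s over 2 intervals.
K = (Q₂/Q₁)^(1/2) = (88/196)^(1/2) = 0.670.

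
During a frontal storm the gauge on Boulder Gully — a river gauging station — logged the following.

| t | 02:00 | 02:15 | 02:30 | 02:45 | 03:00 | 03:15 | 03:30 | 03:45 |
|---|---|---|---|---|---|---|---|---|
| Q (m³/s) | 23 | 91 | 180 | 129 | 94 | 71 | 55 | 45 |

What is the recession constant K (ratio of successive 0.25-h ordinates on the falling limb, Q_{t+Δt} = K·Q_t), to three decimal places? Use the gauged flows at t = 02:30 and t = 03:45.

Using the recession-limb readings at t = 02:30 and t = 03:45: Q falls from 180 to 45 m³/s over 5 intervals.
K = (Q₂/Q₁)^(1/5) = (45/180)^(1/5) = 0.758.

K ≈ 0.758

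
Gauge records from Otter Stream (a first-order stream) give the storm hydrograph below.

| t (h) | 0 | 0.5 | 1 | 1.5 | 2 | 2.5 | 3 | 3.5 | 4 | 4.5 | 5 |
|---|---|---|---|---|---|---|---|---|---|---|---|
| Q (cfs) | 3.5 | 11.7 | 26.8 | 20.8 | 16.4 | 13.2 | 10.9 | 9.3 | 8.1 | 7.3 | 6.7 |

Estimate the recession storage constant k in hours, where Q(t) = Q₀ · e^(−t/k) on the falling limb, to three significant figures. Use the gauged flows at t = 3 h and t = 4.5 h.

k ≈ 3.74 h

On the falling limb, Q drops from 10.9 to 7.3 cfs between t = 3 h and t = 4.5 h (Δt = 1.5 h).
k = −Δt / ln(Q₂/Q₁) = −1.5 / ln(7.3/10.9) = 3.74 h.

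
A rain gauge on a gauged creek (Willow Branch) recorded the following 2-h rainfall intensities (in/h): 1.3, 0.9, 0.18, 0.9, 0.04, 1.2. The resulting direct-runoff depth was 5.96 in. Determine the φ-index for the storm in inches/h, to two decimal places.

φ ≈ 0.33 in/h

Only the 4 blocks with intensity above φ contribute runoff: 1.3, 0.9, 0.9, 1.2 in/h.
Σ(I−φ)·Δt = d  ⇒  (1.3+0.9+0.9+1.2 − 4φ)·2 = 5.96
φ = (4.300 − 5.96/2) / 4 = 0.33 in/h.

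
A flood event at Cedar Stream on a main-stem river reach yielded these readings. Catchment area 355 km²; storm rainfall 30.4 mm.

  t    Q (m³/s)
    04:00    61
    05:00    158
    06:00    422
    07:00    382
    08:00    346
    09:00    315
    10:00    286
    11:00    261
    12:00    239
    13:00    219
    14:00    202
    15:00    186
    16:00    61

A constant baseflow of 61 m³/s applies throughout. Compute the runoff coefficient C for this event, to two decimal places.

C ≈ 0.78

ΣQ_DR = 2345 m³/s; V = ΣQ_DR·Δt = 8.442 × 10^6 m³.
Runoff depth d = V / A = 23.78 mm.
C = d / P = 23.78 / 30.4 = 0.78.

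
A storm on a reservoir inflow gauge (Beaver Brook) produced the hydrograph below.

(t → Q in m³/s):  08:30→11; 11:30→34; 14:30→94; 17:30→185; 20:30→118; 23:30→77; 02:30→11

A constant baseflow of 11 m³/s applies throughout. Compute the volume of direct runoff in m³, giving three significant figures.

Direct-runoff ordinates (Q − Q_b): 0.0, 23.0, 83.0, 174.0, 107.0, 66.0, 0.0 m³/s.
ΣQ_DR = 453.0 m³/s.
With Δt = 3 h = 10800 s, V = ΣQ_DR · Δt = 453.0 × 10800 = 4.89 × 10^6 m³.

V ≈ 4.89 × 10^6 m³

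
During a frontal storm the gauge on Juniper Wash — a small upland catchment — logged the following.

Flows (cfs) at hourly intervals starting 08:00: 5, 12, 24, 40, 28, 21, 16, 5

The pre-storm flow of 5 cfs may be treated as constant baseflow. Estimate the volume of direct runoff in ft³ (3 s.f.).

Direct-runoff ordinates (Q − Q_b): 0.0, 7.0, 19.0, 35.0, 23.0, 16.0, 11.0, 0.0 cfs.
ΣQ_DR = 111.0 cfs.
With Δt = 1 h = 3600 s, V = ΣQ_DR · Δt = 111.0 × 3600 = 4.00 × 10^5 ft³.

V ≈ 4.00 × 10^5 ft³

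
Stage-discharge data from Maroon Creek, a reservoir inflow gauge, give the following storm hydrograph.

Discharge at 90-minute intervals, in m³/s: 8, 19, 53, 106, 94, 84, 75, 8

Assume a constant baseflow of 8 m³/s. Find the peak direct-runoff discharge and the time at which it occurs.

Q_p = 98.0 m³/s at t = 4.5 h

Subtracting baseflow gives direct-runoff ordinates: 0.0, 11.0, 45.0, 98.0, 86.0, 76.0, 67.0, 0.0 m³/s.
The maximum is 98.0 m³/s, occurring at the reading for t = 4.5 h.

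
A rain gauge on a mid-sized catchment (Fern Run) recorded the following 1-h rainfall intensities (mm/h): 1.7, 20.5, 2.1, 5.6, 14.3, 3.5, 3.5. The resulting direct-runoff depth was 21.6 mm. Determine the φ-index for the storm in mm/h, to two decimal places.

Only the 2 blocks with intensity above φ contribute runoff: 20.5, 14.3 mm/h.
Σ(I−φ)·Δt = d  ⇒  (20.5+14.3 − 2φ)·1 = 21.6
φ = (34.80 − 21.6/1) / 2 = 6.60 mm/h.

φ ≈ 6.60 mm/h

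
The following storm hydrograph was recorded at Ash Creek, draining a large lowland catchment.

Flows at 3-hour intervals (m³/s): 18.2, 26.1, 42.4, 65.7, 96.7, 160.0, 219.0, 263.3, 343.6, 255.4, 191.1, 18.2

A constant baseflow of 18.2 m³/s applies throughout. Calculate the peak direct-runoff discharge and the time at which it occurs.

Subtracting baseflow gives direct-runoff ordinates: 0.0, 7.9, 24.2, 47.5, 78.5, 141.8, 200.8, 245.1, 325.4, 237.2, 172.9, 0.0 m³/s.
The maximum is 325.4 m³/s, occurring at the reading for t = 24 h.

Q_p = 325.4 m³/s at t = 24 h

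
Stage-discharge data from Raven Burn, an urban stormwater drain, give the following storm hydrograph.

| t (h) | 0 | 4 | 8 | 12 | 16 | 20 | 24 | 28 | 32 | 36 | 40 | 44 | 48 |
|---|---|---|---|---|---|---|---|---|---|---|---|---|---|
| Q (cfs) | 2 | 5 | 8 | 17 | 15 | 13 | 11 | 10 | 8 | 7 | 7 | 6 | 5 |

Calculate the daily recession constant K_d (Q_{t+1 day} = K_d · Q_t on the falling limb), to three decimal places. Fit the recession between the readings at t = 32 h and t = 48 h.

Between t = 32 h and t = 48 h the flow falls from 8 to 5 cfs over 4×4 h = 16 h.
Per-interval ratio K = (5/8)^(1/4) = 0.8891; K_d = K^(24/4) = 0.494.

K_d ≈ 0.494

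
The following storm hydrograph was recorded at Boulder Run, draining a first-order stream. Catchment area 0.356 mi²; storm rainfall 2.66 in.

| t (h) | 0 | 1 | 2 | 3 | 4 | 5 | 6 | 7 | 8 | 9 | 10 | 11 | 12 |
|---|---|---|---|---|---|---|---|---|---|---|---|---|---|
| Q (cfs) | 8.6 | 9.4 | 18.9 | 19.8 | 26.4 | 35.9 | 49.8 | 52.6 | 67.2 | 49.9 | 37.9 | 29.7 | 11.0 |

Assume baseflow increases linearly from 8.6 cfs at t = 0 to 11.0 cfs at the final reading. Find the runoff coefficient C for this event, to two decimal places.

ΣQ_DR = 289.7 cfs; V = ΣQ_DR·Δt = 1.043 × 10^6 ft³.
Runoff depth d = V / A = 1.261 in.
C = d / P = 1.261 / 2.66 = 0.47.

C ≈ 0.47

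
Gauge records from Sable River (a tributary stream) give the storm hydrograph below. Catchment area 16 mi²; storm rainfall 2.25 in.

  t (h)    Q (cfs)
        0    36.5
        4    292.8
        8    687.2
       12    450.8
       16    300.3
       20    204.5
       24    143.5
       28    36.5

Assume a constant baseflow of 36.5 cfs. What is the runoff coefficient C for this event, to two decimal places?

C ≈ 0.32

ΣQ_DR = 1860 cfs; V = ΣQ_DR·Δt = 2.679 × 10^7 ft³.
Runoff depth d = V / A = 0.7206 in.
C = d / P = 0.7206 / 2.25 = 0.32.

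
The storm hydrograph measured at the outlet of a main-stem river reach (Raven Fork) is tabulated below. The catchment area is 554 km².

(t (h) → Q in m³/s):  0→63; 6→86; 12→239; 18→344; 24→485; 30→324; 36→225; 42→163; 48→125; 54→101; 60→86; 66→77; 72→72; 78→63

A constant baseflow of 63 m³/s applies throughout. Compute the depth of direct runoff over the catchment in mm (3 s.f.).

Direct runoff: 0.0, 23.0, 176.0, 281.0, 422.0, 261.0, 162.0, 100.0, 62.0, 38.0, 23.0, 14.0, 9.0, 0.0 m³/s; ΣQ_DR = 1571 m³/s.
V = ΣQ_DR · Δt = 1571 × 21600 s = 3.393 × 10^7 m³.
Over A = 554 km², depth = V / A = 61.3 mm.

d ≈ 61.3 mm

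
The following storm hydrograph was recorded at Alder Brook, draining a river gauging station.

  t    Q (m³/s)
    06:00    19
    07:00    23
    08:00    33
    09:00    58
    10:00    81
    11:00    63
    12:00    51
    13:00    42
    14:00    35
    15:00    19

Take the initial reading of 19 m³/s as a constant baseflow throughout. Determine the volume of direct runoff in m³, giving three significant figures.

V ≈ 8.42 × 10^5 m³

Direct-runoff ordinates (Q − Q_b): 0.0, 4.0, 14.0, 39.0, 62.0, 44.0, 32.0, 23.0, 16.0, 0.0 m³/s.
ΣQ_DR = 234.0 m³/s.
With Δt = 1 h = 3600 s, V = ΣQ_DR · Δt = 234.0 × 3600 = 8.42 × 10^5 m³.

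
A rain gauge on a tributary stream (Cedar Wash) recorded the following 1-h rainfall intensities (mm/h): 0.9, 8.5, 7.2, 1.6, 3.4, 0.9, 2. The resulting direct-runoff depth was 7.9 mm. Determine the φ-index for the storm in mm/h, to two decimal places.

Only the 2 blocks with intensity above φ contribute runoff: 8.5, 7.2 mm/h.
Σ(I−φ)·Δt = d  ⇒  (8.5+7.2 − 2φ)·1 = 7.9
φ = (15.70 − 7.9/1) / 2 = 3.90 mm/h.

φ ≈ 3.90 mm/h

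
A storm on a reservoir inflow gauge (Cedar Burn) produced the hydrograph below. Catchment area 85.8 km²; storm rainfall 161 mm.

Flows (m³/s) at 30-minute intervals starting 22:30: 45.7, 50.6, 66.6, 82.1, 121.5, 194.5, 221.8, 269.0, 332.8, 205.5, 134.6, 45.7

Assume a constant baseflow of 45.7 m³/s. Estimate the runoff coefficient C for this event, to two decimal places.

ΣQ_DR = 1222 m³/s; V = ΣQ_DR·Δt = 2.200 × 10^6 m³.
Runoff depth d = V / A = 25.64 mm.
C = d / P = 25.64 / 161 = 0.16.

C ≈ 0.16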